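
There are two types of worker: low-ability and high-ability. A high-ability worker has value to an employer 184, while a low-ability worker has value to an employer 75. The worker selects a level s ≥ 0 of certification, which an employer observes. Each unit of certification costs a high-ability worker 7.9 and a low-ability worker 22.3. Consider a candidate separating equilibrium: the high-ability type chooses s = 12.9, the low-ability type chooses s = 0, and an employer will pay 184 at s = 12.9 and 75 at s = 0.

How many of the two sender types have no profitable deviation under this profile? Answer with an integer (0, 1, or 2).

High-ability type: signal → 184 − 7.9 × 12.9 = 82.09; deviate to 0 → 75. IC holds (82.09 ≥ 75).
Low-ability type: stay at 0 → 75; mimic → 184 − 22.3 × 12.9 = -103.67. IC holds (75 ≥ -103.67).
2 of 2 constraints hold, so this is a separating equilibrium.

2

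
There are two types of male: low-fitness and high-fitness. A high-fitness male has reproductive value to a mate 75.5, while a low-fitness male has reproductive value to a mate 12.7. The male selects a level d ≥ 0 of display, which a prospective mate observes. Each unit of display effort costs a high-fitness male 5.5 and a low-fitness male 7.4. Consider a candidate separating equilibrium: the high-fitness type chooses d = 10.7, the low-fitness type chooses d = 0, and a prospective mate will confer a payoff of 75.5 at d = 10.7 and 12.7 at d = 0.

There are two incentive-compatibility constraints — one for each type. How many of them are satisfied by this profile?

2

High-fitness type: signal → 75.5 − 5.5 × 10.7 = 16.65; deviate to 0 → 12.7. IC holds (16.65 ≥ 12.7).
Low-fitness type: stay at 0 → 12.7; mimic → 75.5 − 7.4 × 10.7 = -3.68. IC holds (12.7 ≥ -3.68).
2 of 2 constraints hold, so this is a separating equilibrium.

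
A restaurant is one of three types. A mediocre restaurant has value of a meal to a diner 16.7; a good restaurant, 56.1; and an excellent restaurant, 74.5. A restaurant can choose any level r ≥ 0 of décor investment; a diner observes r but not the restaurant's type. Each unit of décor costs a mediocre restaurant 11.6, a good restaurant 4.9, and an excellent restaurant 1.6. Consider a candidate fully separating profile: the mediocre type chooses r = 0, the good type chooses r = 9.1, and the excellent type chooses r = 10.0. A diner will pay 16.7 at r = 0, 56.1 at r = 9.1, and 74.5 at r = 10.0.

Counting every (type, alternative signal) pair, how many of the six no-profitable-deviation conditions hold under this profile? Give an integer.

4

Excellent (own payoff 74.5 − 1.6×10.0 = 58.5): to r=0 gives 16.7 → no gain ✓; to r=9.1 gives 56.1 − 1.6×9.1 = 41.54 → no gain ✓.
Mediocre (own payoff 16.7): to r=9.1 gives 56.1 − 11.6×9.1 = -49.46 → no gain ✓; to r=10.0 gives 74.5 − 11.6×10.0 = -41.5 → no gain ✓.
Good (own payoff 56.1 − 4.9×9.1 = 11.51): to r=0 gives 16.7 → profitable ✗; to r=10.0 gives 74.5 − 4.9×10.0 = 25.5 → profitable ✗.
4 of the 6 constraints hold; not an equilibrium.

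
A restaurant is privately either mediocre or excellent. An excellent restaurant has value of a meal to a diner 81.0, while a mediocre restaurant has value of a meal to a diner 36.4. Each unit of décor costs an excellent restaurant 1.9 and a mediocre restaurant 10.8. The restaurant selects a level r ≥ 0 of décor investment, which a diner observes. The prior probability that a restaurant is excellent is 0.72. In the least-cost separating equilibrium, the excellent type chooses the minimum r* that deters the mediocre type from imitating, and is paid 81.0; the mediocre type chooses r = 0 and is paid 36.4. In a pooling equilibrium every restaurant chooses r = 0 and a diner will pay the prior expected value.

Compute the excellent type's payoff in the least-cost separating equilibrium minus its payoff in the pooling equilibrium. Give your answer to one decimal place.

4.6

Least-cost separating signal: r* solves 36.4 = 81.0 − 10.8·r*, so r* = (81.0 − 36.4)/10.8 ≈ 4.1296.
Excellent type's separating payoff: 81.0 − 1.9 × r* = 81.0 − 1.9 × (81.0 − 36.4)/10.8 = 81.0 − 84.74/10.8 ≈ 73.154.
Pooling payoff: 0.72 × 81.0 + 0.28 × 36.4 = 68.512.
Difference: 73.154 − 68.512 = 4.642, i.e. 4.6 to one decimal place.
The excellent type prefers to separate.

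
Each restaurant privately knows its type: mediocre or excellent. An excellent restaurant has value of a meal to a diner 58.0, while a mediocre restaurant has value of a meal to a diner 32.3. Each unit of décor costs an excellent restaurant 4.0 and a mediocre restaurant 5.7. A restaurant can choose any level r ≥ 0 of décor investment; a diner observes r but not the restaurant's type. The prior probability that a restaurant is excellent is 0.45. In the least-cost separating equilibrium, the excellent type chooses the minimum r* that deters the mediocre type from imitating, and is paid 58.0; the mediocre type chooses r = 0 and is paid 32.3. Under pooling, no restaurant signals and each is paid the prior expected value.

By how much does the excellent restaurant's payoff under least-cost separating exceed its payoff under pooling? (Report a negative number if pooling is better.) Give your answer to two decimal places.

-3.90

Least-cost separating signal: r* solves 32.3 = 58.0 − 5.7·r*, so r* = (58.0 − 32.3)/5.7 ≈ 4.5088.
Excellent type's separating payoff: 58.0 − 4.0 × r* = 58.0 − 4.0 × (58.0 − 32.3)/5.7 = 58.0 − 102.8/5.7 ≈ 39.9649.
Pooling payoff: 0.45 × 58.0 + 0.55 × 32.3 = 43.865.
Difference: 39.9649 − 43.865 = -3.9001, i.e. -3.90 to two decimal places.
The excellent type would prefer the pooling outcome.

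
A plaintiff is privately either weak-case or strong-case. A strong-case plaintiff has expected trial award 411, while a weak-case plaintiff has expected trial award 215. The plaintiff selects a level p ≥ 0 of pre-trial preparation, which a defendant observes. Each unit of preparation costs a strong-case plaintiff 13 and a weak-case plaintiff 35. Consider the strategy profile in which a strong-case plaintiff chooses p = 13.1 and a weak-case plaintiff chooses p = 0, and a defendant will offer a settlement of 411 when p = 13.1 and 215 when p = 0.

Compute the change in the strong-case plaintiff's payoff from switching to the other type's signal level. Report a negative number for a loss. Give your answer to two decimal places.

-25.70

Playing p = 13.1 the strong-case plaintiff receives 411 − 13 × 13.1 = 240.7.
Deviating to p = 0 yields 215 instead.
Gain from deviating: 215 − 240.7 = -25.70.
The gain is negative, so the strong-case type's incentive-compatibility constraint is satisfied.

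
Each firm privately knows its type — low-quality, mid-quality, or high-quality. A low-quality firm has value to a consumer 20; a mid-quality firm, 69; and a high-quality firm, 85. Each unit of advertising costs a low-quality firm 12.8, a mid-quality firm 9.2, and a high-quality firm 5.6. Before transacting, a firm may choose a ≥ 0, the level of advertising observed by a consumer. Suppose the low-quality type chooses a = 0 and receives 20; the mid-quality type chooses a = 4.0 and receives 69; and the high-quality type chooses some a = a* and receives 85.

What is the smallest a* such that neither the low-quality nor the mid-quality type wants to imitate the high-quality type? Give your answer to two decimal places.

Mid-quality type (on-path payoff 69 − 9.2×4.0 = 32.2) won't mimic when 32.2 ≥ 85 − 9.2·a*, i.e. a* ≥ 5.74.
Low-quality type (on-path payoff 20) won't mimic when 20 ≥ 85 − 12.8·a*, i.e. a* ≥ 5.08.
Both must hold, so a* = max(5.08, 5.74) = 5.74. The mid-quality type's constraint binds.

5.74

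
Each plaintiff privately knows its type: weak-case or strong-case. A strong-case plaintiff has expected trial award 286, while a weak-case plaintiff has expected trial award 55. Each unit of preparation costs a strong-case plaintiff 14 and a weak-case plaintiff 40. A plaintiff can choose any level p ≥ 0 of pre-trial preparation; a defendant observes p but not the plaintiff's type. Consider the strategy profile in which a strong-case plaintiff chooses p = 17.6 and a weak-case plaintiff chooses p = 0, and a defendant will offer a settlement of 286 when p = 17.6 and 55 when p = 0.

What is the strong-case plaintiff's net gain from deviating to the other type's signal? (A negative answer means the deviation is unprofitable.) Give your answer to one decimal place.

Playing p = 17.6 the strong-case plaintiff receives 286 − 14 × 17.6 = 39.6.
Deviating to p = 0 yields 55 instead.
Gain from deviating: 55 − 39.6 = 15.4.
The gain is positive, so the strong-case type's incentive-compatibility constraint is violated — this profile is not a separating equilibrium.

15.4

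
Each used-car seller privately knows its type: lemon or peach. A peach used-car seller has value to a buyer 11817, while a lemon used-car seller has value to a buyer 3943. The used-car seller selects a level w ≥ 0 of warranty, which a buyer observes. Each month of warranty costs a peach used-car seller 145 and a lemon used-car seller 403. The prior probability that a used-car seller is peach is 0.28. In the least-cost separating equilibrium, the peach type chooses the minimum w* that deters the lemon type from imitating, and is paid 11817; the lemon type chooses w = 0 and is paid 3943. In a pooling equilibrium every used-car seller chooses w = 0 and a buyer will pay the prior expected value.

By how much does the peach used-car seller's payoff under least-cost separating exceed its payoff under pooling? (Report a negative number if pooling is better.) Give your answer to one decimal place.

2836.2

Least-cost separating signal: w* solves 3943 = 11817 − 403·w*, so w* = (11817 − 3943)/403 ≈ 19.5385.
Peach type's separating payoff: 11817 − 145 × w* = 11817 − 145 × (11817 − 3943)/403 = 11817 − 1141730/403 ≈ 8983.923.
Pooling payoff: 0.28 × 11817 + 0.72 × 3943 = 6147.72.
Difference: 8983.923 − 6147.72 = 2836.203, i.e. 2836.2 to one decimal place.
The peach type prefers to separate.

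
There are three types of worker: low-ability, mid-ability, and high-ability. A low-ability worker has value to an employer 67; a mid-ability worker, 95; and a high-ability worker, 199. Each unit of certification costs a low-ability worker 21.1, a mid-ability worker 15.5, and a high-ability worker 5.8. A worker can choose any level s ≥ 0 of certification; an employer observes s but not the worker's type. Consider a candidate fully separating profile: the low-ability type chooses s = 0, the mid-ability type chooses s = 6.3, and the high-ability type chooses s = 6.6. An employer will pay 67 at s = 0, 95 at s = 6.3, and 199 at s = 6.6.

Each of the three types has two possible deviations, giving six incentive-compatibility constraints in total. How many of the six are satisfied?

High-ability (own payoff 199 − 5.8×6.6 = 160.72): to s=0 gives 67 → no gain ✓; to s=6.3 gives 95 − 5.8×6.3 = 58.46 → no gain ✓.
Mid-ability (own payoff 95 − 15.5×6.3 = -2.65): to s=0 gives 67 → profitable ✗; to s=6.6 gives 199 − 15.5×6.6 = 96.7 → profitable ✗.
Low-ability (own payoff 67): to s=6.3 gives 95 − 21.1×6.3 = -37.93 → no gain ✓; to s=6.6 gives 199 − 21.1×6.6 = 59.74 → no gain ✓.
4 of the 6 constraints hold; not an equilibrium.

4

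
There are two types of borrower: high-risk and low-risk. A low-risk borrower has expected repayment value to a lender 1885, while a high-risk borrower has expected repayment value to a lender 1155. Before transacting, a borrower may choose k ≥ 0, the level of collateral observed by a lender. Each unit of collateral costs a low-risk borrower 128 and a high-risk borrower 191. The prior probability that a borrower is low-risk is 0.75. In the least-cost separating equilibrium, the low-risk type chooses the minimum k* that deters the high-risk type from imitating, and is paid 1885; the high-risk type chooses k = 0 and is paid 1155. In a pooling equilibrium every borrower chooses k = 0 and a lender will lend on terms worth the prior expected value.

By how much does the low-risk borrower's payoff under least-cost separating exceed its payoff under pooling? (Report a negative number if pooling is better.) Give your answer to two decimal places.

-306.71

Least-cost separating signal: k* solves 1155 = 1885 − 191·k*, so k* = (1885 − 1155)/191 ≈ 3.8220.
Low-risk type's separating payoff: 1885 − 128 × k* = 1885 − 128 × (1885 − 1155)/191 = 1885 − 93440/191 ≈ 1395.7853.
Pooling payoff: 0.75 × 1885 + 0.25 × 1155 = 1702.5.
Difference: 1395.7853 − 1702.5 = -306.7147, i.e. -306.71 to two decimal places.
The low-risk type would prefer the pooling outcome.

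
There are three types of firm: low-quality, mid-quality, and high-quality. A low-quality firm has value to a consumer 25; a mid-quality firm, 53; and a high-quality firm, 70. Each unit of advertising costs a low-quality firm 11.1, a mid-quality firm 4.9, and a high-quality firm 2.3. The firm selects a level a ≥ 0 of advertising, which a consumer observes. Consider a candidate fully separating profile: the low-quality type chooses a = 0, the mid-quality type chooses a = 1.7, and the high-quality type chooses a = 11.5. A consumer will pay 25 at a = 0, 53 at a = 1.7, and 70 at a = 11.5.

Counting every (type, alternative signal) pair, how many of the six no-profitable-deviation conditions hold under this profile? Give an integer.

4

Mid-quality (own payoff 53 − 4.9×1.7 = 44.67): to a=0 gives 25 → no gain ✓; to a=11.5 gives 70 − 4.9×11.5 = 13.65 → no gain ✓.
Low-quality (own payoff 25): to a=1.7 gives 53 − 11.1×1.7 = 34.13 → profitable ✗; to a=11.5 gives 70 − 11.1×11.5 = -57.65 → no gain ✓.
High-quality (own payoff 70 − 2.3×11.5 = 43.55): to a=0 gives 25 → no gain ✓; to a=1.7 gives 53 − 2.3×1.7 = 49.09 → profitable ✗.
4 of the 6 constraints hold; not an equilibrium.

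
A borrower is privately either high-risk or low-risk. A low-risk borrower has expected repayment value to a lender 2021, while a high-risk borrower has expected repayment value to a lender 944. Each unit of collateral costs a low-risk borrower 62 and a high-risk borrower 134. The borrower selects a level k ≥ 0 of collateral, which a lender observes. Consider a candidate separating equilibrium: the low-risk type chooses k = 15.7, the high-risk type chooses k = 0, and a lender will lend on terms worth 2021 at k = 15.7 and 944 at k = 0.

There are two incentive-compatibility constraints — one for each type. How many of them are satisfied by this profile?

High-risk type: stay at 0 → 944; mimic → 2021 − 134 × 15.7 = -82.8. IC holds (944 ≥ -82.8).
Low-risk type: signal → 2021 − 62 × 15.7 = 1047.6; deviate to 0 → 944. IC holds (1047.6 ≥ 944).
2 of 2 constraints hold, so this is a separating equilibrium.

2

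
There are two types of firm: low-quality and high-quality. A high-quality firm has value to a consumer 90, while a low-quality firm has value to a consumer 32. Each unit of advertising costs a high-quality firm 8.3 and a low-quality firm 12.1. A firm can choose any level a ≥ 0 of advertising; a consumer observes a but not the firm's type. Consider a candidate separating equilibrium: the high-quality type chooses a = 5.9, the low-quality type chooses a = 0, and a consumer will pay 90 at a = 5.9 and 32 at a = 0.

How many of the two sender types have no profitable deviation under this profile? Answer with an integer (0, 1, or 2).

High-quality type: signal → 90 − 8.3 × 5.9 = 41.03; deviate to 0 → 32. IC holds (41.03 ≥ 32).
Low-quality type: stay at 0 → 32; mimic → 90 − 12.1 × 5.9 = 18.61. IC holds (32 ≥ 18.61).
2 of 2 constraints hold, so this is a separating equilibrium.

2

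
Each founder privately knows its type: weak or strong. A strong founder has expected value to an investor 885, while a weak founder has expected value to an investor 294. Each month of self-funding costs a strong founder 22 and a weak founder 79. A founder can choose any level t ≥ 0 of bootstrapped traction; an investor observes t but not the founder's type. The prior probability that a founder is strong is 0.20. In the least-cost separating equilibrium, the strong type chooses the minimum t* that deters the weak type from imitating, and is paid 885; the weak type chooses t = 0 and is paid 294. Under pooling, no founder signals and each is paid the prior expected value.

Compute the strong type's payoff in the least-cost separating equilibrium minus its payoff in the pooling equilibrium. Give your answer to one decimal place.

308.2

Least-cost separating signal: t* solves 294 = 885 − 79·t*, so t* = (885 − 294)/79 ≈ 7.4810.
Strong type's separating payoff: 885 − 22 × t* = 885 − 22 × (885 − 294)/79 = 885 − 13002/79 ≈ 720.418.
Pooling payoff: 0.20 × 885 + 0.80 × 294 = 412.2.
Difference: 720.418 − 412.2 = 308.218, i.e. 308.2 to one decimal place.
The strong type prefers to separate.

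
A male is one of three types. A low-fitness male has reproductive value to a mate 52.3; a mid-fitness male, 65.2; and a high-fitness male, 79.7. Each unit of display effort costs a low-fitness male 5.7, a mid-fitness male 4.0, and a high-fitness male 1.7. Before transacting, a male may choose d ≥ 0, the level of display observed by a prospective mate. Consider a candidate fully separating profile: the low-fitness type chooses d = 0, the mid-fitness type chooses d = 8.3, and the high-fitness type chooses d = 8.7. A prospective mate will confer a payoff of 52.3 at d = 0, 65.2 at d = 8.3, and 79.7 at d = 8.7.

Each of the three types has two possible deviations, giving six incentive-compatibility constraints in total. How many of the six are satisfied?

4

High-fitness (own payoff 79.7 − 1.7×8.7 = 64.91): to d=0 gives 52.3 → no gain ✓; to d=8.3 gives 65.2 − 1.7×8.3 = 51.09 → no gain ✓.
Mid-fitness (own payoff 65.2 − 4.0×8.3 = 32): to d=0 gives 52.3 → profitable ✗; to d=8.7 gives 79.7 − 4.0×8.7 = 44.9 → profitable ✗.
Low-fitness (own payoff 52.3): to d=8.3 gives 65.2 − 5.7×8.3 = 17.89 → no gain ✓; to d=8.7 gives 79.7 − 5.7×8.7 = 30.11 → no gain ✓.
4 of the 6 constraints hold; not an equilibrium.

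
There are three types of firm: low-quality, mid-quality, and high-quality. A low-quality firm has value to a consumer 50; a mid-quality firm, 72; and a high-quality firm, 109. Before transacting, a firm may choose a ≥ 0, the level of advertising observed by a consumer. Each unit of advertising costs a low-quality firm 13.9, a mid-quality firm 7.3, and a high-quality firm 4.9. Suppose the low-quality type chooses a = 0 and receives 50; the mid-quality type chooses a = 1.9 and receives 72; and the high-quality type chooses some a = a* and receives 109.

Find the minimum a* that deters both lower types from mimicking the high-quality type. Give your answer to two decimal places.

6.97

Mid-quality type (on-path payoff 72 − 7.3×1.9 = 58.13) won't mimic when 58.13 ≥ 109 − 7.3·a*, i.e. a* ≥ 6.97.
Low-quality type (on-path payoff 50) won't mimic when 50 ≥ 109 − 13.9·a*, i.e. a* ≥ 4.24.
Both must hold, so a* = max(4.24, 6.97) = 6.97. The mid-quality type's constraint binds.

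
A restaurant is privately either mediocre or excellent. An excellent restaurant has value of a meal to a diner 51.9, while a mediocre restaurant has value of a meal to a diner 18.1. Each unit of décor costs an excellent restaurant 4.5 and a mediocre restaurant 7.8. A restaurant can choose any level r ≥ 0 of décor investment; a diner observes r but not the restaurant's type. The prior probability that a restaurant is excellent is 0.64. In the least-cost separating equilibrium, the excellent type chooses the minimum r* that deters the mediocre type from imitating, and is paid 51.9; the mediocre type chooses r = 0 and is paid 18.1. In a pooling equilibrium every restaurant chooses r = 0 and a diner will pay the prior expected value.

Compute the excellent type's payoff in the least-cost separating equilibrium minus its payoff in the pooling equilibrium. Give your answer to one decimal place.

-7.3

Least-cost separating signal: r* solves 18.1 = 51.9 − 7.8·r*, so r* = (51.9 − 18.1)/7.8 ≈ 4.3333.
Excellent type's separating payoff: 51.9 − 4.5 × r* = 51.9 − 4.5 × (51.9 − 18.1)/7.8 = 51.9 − 152.1/7.8 = 32.4.
Pooling payoff: 0.64 × 51.9 + 0.36 × 18.1 = 39.732.
Difference: 32.4 − 39.732 = -7.332, i.e. -7.3 to one decimal place.
The excellent type would prefer the pooling outcome.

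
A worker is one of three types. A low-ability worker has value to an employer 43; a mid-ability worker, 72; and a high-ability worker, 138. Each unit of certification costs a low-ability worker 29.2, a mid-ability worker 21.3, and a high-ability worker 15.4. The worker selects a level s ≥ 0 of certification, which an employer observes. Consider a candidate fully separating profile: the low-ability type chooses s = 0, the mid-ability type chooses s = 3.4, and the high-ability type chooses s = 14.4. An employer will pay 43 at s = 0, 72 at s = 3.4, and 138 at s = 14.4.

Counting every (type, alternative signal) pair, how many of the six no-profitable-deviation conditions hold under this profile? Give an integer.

Mid-ability (own payoff 72 − 21.3×3.4 = -0.42): to s=0 gives 43 → profitable ✗; to s=14.4 gives 138 − 21.3×14.4 = -168.72 → no gain ✓.
Low-ability (own payoff 43): to s=3.4 gives 72 − 29.2×3.4 = -27.28 → no gain ✓; to s=14.4 gives 138 − 29.2×14.4 = -282.48 → no gain ✓.
High-ability (own payoff 138 − 15.4×14.4 = -83.76): to s=0 gives 43 → profitable ✗; to s=3.4 gives 72 − 15.4×3.4 = 19.64 → profitable ✗.
3 of the 6 constraints hold; not an equilibrium.

3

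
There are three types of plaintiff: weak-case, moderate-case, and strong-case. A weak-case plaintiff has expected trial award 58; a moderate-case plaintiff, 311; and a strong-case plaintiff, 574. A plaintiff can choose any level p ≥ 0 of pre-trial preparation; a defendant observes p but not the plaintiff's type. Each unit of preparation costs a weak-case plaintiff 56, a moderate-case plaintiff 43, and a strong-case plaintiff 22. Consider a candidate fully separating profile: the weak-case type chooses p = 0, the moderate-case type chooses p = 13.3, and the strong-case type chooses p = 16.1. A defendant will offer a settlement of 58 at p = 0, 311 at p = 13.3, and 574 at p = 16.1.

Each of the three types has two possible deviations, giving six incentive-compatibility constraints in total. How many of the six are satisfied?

Moderate-case (own payoff 311 − 43×13.3 = -260.9): to p=0 gives 58 → profitable ✗; to p=16.1 gives 574 − 43×16.1 = -118.3 → profitable ✗.
Strong-case (own payoff 574 − 22×16.1 = 219.8): to p=0 gives 58 → no gain ✓; to p=13.3 gives 311 − 22×13.3 = 18.4 → no gain ✓.
Weak-case (own payoff 58): to p=13.3 gives 311 − 56×13.3 = -433.8 → no gain ✓; to p=16.1 gives 574 − 56×16.1 = -327.6 → no gain ✓.
4 of the 6 constraints hold; not an equilibrium.

4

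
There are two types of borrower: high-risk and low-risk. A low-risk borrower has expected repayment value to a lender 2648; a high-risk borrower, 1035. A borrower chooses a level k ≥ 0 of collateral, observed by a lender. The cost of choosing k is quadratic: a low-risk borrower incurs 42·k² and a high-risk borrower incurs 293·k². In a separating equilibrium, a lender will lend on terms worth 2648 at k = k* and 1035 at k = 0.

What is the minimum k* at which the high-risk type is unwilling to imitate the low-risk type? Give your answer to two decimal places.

2.35

The high-risk type at k = 0 receives 1035; imitating at k* yields 2648 − 293·k*².
Indifference: 1035 = 2648 − 293·k*², so k*² = (2648 − 1035) / 293 ≈ 5.5051.
k* = √5.5051 ≈ 2.35.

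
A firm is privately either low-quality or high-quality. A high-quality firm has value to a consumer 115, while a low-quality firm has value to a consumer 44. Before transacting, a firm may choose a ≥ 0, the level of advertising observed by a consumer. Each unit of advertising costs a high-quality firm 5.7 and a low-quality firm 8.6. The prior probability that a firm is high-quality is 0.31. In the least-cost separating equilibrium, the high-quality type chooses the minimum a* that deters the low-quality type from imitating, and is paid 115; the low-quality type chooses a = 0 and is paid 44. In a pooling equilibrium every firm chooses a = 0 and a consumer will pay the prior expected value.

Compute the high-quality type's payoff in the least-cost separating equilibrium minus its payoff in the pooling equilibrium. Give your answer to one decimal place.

1.9

Least-cost separating signal: a* solves 44 = 115 − 8.6·a*, so a* = (115 − 44)/8.6 ≈ 8.2558.
High-quality type's separating payoff: 115 − 5.7 × a* = 115 − 5.7 × (115 − 44)/8.6 = 115 − 404.7/8.6 ≈ 67.942.
Pooling payoff: 0.31 × 115 + 0.69 × 44 = 66.01.
Difference: 67.942 − 66.01 = 1.932, i.e. 1.9 to one decimal place.
The high-quality type prefers to separate.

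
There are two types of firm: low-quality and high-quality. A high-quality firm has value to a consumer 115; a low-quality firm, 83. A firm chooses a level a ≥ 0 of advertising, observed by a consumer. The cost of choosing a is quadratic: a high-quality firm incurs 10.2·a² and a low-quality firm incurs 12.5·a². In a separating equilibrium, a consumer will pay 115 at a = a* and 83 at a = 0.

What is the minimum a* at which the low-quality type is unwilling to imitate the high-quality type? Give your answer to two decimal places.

The low-quality type at a = 0 receives 83; imitating at a* yields 115 − 12.5·a*².
Indifference: 83 = 115 − 12.5·a*², so a*² = (115 − 83) / 12.5 = 2.56.
a* = √2.56 ≈ 1.60.

1.60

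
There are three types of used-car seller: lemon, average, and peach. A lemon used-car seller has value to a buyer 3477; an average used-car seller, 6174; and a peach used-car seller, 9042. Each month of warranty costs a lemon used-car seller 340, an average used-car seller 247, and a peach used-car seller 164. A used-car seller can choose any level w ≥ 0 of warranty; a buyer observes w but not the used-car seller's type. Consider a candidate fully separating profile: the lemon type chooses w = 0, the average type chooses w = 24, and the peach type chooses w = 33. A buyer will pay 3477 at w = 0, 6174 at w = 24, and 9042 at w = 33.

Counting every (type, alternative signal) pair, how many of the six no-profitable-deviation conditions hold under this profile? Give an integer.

4

Peach (own payoff 9042 − 164×33 = 3630): to w=0 gives 3477 → no gain ✓; to w=24 gives 6174 − 164×24 = 2238 → no gain ✓.
Lemon (own payoff 3477): to w=24 gives 6174 − 340×24 = -1986 → no gain ✓; to w=33 gives 9042 − 340×33 = -2178 → no gain ✓.
Average (own payoff 6174 − 247×24 = 246): to w=0 gives 3477 → profitable ✗; to w=33 gives 9042 − 247×33 = 891 → profitable ✗.
4 of the 6 constraints hold; not an equilibrium.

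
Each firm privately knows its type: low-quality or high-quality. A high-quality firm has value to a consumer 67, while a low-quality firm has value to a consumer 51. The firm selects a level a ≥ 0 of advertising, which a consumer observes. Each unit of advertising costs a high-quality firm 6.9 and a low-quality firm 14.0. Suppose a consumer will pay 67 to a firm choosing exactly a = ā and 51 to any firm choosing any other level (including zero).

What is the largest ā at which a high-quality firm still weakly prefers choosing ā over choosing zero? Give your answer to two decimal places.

2.32

Choosing ā yields the high-quality type 67 − 6.9·ā; choosing zero yields 51.
The high-quality type is indifferent at 67 − 6.9·ā = 51, i.e. ā = (67 − 51) / 6.9 ≈ 2.32.
For any ā above 2.32 the high-quality type would rather pool at zero, so separation collapses.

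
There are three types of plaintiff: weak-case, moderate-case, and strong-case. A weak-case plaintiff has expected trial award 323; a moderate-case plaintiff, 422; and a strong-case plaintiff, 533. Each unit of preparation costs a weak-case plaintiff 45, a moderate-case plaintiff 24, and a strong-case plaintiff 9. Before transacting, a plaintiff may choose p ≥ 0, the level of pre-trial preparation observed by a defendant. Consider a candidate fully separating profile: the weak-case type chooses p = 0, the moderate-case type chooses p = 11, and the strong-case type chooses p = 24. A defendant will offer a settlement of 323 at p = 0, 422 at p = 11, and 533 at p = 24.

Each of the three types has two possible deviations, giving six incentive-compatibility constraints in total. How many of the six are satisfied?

Strong-case (own payoff 533 − 9×24 = 317): to p=0 gives 323 → profitable ✗; to p=11 gives 422 − 9×11 = 323 → profitable ✗.
Moderate-case (own payoff 422 − 24×11 = 158): to p=0 gives 323 → profitable ✗; to p=24 gives 533 − 24×24 = -43 → no gain ✓.
Weak-case (own payoff 323): to p=11 gives 422 − 45×11 = -73 → no gain ✓; to p=24 gives 533 − 45×24 = -547 → no gain ✓.
3 of the 6 constraints hold; not an equilibrium.

3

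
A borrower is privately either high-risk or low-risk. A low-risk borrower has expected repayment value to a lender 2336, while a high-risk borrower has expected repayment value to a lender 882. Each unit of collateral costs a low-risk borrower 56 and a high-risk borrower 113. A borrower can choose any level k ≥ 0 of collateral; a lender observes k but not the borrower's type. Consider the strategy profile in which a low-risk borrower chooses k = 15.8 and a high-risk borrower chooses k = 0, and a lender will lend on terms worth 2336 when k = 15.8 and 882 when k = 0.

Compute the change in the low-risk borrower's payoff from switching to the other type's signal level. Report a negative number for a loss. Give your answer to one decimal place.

Playing k = 15.8 the low-risk borrower receives 2336 − 56 × 15.8 = 1451.2.
Deviating to k = 0 yields 882 instead.
Gain from deviating: 882 − 1451.2 = -569.2.
The gain is negative, so the low-risk type's incentive-compatibility constraint is satisfied.

-569.2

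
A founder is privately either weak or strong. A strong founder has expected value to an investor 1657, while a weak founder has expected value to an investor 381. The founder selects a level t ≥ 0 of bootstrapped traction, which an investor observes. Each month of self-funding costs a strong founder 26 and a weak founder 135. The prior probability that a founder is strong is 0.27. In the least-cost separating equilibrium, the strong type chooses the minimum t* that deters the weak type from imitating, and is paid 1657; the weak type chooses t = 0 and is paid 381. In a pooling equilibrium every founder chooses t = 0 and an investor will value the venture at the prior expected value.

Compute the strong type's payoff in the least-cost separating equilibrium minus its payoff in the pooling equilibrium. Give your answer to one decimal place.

Least-cost separating signal: t* solves 381 = 1657 − 135·t*, so t* = (1657 − 381)/135 ≈ 9.4519.
Strong type's separating payoff: 1657 − 26 × t* = 1657 − 26 × (1657 − 381)/135 = 1657 − 33176/135 ≈ 1411.252.
Pooling payoff: 0.27 × 1657 + 0.73 × 381 = 725.52.
Difference: 1411.252 − 725.52 = 685.732, i.e. 685.7 to one decimal place.
The strong type prefers to separate.

685.7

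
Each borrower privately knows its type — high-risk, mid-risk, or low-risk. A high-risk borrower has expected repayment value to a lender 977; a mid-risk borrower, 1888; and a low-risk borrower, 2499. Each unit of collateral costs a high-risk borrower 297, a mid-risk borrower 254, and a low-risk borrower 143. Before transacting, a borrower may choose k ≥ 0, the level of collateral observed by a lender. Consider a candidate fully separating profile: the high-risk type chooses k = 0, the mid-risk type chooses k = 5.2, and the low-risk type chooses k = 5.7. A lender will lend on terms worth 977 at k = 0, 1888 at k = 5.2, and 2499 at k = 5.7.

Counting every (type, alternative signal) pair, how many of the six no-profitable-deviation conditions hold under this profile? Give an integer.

4

High-risk (own payoff 977): to k=5.2 gives 1888 − 297×5.2 = 343.6 → no gain ✓; to k=5.7 gives 2499 − 297×5.7 = 806.1 → no gain ✓.
Mid-risk (own payoff 1888 − 254×5.2 = 567.2): to k=0 gives 977 → profitable ✗; to k=5.7 gives 2499 − 254×5.7 = 1051.2 → profitable ✗.
Low-risk (own payoff 2499 − 143×5.7 = 1683.9): to k=0 gives 977 → no gain ✓; to k=5.2 gives 1888 − 143×5.2 = 1144.4 → no gain ✓.
4 of the 6 constraints hold; not an equilibrium.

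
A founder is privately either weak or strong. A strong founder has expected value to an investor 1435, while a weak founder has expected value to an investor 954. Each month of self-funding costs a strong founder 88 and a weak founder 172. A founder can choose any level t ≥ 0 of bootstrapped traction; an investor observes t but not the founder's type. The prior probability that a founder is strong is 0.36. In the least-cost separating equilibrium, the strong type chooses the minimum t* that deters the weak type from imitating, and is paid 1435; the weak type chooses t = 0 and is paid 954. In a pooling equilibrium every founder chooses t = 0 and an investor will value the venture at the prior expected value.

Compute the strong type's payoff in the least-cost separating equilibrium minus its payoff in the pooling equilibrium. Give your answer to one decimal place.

61.7

Least-cost separating signal: t* solves 954 = 1435 − 172·t*, so t* = (1435 − 954)/172 ≈ 2.7965.
Strong type's separating payoff: 1435 − 88 × t* = 1435 − 88 × (1435 − 954)/172 = 1435 − 42328/172 ≈ 1188.907.
Pooling payoff: 0.36 × 1435 + 0.64 × 954 = 1127.16.
Difference: 1188.907 − 1127.16 = 61.747, i.e. 61.7 to one decimal place.
The strong type prefers to separate.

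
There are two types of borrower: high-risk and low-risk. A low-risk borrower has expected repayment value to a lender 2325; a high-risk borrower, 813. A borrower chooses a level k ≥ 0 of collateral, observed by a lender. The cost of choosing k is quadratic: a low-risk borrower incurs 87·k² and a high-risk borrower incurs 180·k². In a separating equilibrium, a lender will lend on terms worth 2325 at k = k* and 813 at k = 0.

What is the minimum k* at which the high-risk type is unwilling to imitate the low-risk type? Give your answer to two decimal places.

2.90

The high-risk type at k = 0 receives 813; imitating at k* yields 2325 − 180·k*².
Indifference: 813 = 2325 − 180·k*², so k*² = (2325 − 813) / 180 = 8.4.
k* = √8.4 ≈ 2.90.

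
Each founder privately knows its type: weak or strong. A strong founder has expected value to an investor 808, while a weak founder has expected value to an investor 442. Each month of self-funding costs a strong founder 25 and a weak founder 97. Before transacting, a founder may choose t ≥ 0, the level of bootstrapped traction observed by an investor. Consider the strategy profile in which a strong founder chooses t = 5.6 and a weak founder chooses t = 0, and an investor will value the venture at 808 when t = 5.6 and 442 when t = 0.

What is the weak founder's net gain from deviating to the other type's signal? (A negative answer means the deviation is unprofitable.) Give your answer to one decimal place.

Playing t = 0 the weak founder receives 442.
Deviating to t = 5.6 brings payment 808 at cost 97 × 5.6 = 543.2, netting 264.8.
Gain from deviating: 264.8 − 442 = -177.2.
The gain is negative, so the weak type's incentive-compatibility constraint is satisfied.

-177.2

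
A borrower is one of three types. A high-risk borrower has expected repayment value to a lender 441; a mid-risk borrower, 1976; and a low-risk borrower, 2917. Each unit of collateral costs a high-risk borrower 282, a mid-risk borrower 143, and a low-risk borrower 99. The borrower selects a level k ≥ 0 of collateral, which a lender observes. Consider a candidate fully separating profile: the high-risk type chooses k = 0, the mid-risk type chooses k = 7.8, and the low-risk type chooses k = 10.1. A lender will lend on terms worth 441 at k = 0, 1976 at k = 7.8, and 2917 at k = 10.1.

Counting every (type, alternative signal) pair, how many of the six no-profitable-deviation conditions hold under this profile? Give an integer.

5

Mid-risk (own payoff 1976 − 143×7.8 = 860.6): to k=0 gives 441 → no gain ✓; to k=10.1 gives 2917 − 143×10.1 = 1472.7 → profitable ✗.
Low-risk (own payoff 2917 − 99×10.1 = 1917.1): to k=0 gives 441 → no gain ✓; to k=7.8 gives 1976 − 99×7.8 = 1203.8 → no gain ✓.
High-risk (own payoff 441): to k=7.8 gives 1976 − 282×7.8 = -223.6 → no gain ✓; to k=10.1 gives 2917 − 282×10.1 = 68.8 → no gain ✓.
5 of the 6 constraints hold; not an equilibrium.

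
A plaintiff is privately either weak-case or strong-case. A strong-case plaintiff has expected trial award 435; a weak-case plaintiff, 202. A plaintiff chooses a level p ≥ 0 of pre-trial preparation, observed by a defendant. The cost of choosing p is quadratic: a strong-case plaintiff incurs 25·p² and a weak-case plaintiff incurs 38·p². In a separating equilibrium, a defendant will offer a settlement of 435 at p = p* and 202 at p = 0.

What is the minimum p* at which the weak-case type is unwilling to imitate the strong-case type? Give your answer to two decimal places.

2.48

The weak-case type at p = 0 receives 202; imitating at p* yields 435 − 38·p*².
Indifference: 202 = 435 − 38·p*², so p*² = (435 − 202) / 38 ≈ 6.1316.
p* = √6.1316 ≈ 2.48.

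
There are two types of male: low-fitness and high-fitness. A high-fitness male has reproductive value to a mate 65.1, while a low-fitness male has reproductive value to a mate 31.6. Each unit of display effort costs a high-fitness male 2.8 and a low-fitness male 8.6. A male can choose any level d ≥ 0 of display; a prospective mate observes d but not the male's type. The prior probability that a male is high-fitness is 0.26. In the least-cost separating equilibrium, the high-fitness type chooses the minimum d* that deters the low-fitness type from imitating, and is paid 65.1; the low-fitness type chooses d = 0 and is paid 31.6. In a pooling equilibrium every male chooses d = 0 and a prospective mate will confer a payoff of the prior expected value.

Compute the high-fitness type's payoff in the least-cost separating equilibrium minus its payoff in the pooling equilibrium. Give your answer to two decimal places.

Least-cost separating signal: d* solves 31.6 = 65.1 − 8.6·d*, so d* = (65.1 − 31.6)/8.6 ≈ 3.8953.
High-fitness type's separating payoff: 65.1 − 2.8 × d* = 65.1 − 2.8 × (65.1 − 31.6)/8.6 = 65.1 − 93.8/8.6 ≈ 54.1930.
Pooling payoff: 0.26 × 65.1 + 0.74 × 31.6 = 40.31.
Difference: 54.1930 − 40.31 = 13.883, i.e. 13.88 to two decimal places.
The high-fitness type prefers to separate.

13.88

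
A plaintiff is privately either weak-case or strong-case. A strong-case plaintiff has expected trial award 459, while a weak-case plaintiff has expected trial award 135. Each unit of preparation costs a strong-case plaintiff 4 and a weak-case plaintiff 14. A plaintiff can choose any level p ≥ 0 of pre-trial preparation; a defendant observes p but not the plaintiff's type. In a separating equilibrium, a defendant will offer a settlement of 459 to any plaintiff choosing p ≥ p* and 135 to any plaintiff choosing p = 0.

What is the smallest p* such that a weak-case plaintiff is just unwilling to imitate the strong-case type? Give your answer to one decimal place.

A weak-case plaintiff choosing p = 0 receives 135.
Imitating at p* instead would pay 459 at cost 14·p*, netting 459 − 14·p*.
Indifference: 135 = 459 − 14·p*, so p* = (459 − 135) / 14 ≈ 23.1.
This is the weak-case type's binding incentive-compatibility constraint; any p ≥ 23.1 sustains separation on that side.

23.1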